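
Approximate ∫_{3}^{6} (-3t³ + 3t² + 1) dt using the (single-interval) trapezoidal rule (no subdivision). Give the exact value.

-888

T = (b−a)/2 · [f(3) + f(6)] = 1.5·[(-53) + (-539)] = -888.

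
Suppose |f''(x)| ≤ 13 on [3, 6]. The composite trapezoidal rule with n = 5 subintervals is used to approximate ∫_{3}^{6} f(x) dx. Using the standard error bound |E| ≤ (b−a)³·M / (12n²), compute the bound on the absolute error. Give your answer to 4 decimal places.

1.1700

|E| ≤ (3)³·13 / (12·5²) = 351/300 = 1.1700.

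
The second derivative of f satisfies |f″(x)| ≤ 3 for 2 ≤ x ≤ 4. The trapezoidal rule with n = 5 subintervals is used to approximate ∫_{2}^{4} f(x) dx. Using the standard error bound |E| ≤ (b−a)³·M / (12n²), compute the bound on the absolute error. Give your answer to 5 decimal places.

0.08000

|E| ≤ (2)³·3 / (12·5²) = 24/300 = 0.08000.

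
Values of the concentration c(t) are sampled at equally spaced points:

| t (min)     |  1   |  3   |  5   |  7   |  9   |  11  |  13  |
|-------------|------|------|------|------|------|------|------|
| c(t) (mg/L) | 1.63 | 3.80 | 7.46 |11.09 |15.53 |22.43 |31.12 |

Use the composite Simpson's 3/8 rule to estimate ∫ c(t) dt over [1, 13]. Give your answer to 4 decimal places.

151.9425

h = 2, n = 6.
(3h/8)·[y₀ + 3y₁ + 3y₂ + 2y₃ + 3y₄ + 3y₅ + y₆] = 0.75·(202.59) = 151.9425.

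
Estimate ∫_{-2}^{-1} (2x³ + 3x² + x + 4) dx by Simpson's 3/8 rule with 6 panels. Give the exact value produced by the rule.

2

h = (-1 − (-2))/6 = 0.166667.
Nodes x₀,…,x₆ = -2, -1.833333, -1.666667, -1.5, -1.333333, -1.166667, -1.
f(x) = 2x³ + 3x² + x + 4: f₀=-2, f₁=-0.074074, f₂=1.407407, f₃=2.5, f₄=3.259259, f₅=3.740741, f₆=4.
(3h/8)·[f₀ + 3f₁ + 3f₂ + 2f₃ + 3f₄ + 3f₅ + f₆] = 0.0625·(32) = 2.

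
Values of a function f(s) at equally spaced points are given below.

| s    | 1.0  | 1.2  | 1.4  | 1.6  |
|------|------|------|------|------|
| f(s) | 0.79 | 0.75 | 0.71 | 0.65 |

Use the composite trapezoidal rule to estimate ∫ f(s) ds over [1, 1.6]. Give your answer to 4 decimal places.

h = 0.2, n = 3.
(h/2)·[y₀ + 2y₁ + 2y₂ + y₃] = 0.1·(4.36) = 0.4360.

0.4360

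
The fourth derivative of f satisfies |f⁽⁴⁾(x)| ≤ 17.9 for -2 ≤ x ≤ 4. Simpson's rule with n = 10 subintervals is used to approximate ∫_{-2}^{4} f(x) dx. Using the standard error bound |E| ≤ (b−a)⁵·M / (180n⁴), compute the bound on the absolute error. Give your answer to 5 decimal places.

0.07733

|E| ≤ (6)⁵·17.9 / (180·10⁴) = 139190.4/1800000 = 0.07733.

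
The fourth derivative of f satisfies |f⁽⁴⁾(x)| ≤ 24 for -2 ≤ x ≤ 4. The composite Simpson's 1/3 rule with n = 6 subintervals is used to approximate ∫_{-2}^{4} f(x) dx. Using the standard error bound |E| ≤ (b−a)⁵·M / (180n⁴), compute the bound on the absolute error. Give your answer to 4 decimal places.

|E| ≤ (6)⁵·24 / (180·6⁴) = 186624/233280 = 0.8000.

0.8000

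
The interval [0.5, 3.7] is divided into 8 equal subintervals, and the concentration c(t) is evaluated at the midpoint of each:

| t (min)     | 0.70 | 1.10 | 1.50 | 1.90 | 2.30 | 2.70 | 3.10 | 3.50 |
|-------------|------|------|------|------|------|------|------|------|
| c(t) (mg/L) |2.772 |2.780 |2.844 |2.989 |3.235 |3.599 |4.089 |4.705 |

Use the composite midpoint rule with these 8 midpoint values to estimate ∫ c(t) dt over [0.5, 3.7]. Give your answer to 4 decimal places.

h = 0.4, n = 8.
h·[y(m₁) + y(m₂) + y(m₃) + y(m₄) + y(m₅) + y(m₆) + y(m₇) + y(m₈)] = 0.4·(27.013) = 10.8052.

10.8052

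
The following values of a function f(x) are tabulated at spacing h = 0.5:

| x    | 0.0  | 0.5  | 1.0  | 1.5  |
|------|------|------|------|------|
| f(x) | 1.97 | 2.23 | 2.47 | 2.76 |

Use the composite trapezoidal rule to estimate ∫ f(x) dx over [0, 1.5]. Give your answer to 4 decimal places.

h = 0.5, n = 3.
(h/2)·[y₀ + 2y₁ + 2y₂ + y₃] = 0.25·(14.13) = 3.5325.

3.5325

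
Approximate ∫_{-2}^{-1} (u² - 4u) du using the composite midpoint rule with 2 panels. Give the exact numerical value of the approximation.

8.3125

h = (-1 − (-2))/2 = 0.5.
Midpoints m₁,…,m₂ = -1.75, -1.25.
f(m₁)=10.0625, f(m₂)=6.5625.
h·[f(m₁) + f(m₂)] = 0.5·(16.625) = 8.3125.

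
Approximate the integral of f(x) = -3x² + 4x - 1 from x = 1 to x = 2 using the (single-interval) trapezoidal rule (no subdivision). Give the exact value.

-2.5

T = (b−a)/2 · [f(1) + f(2)] = 0.5·[0 + (-5)] = -2.5.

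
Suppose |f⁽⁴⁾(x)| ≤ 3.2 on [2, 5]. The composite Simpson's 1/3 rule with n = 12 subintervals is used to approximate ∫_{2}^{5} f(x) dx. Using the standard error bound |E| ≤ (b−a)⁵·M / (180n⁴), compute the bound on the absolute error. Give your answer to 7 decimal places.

|E| ≤ (3)⁵·3.2 / (180·12⁴) = 777.6/3732480 = 0.0002083.

0.0002083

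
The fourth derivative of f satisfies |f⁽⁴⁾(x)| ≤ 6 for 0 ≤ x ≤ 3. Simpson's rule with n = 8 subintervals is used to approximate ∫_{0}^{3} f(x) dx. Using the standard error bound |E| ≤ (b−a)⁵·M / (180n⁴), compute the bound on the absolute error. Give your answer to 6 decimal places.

0.001978

|E| ≤ (3)⁵·6 / (180·8⁴) = 1458/737280 = 0.001978.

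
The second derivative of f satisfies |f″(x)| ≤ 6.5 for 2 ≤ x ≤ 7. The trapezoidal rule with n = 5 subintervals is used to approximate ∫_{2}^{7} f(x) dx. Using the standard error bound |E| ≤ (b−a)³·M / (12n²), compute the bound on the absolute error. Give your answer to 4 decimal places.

|E| ≤ (5)³·6.5 / (12·5²) = 812.5/300 = 2.7083.

2.7083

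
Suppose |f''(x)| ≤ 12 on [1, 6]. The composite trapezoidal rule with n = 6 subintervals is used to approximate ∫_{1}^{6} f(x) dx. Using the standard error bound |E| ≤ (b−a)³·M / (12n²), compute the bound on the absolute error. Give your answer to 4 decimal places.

|E| ≤ (5)³·12 / (12·6²) = 1500/432 = 3.4722.

3.4722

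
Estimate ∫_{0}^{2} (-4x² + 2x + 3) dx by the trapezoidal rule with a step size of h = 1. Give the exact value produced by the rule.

h = (2 − 0)/2 = 1.
Nodes x₀,…,x₂ = 0, 1, 2.
f(x) = -4x² + 2x + 3: f₀=3, f₁=1, f₂=-9.
(h/2)·[f₀ + 2f₁ + f₂] = 0.5·(-4) = -2.

-2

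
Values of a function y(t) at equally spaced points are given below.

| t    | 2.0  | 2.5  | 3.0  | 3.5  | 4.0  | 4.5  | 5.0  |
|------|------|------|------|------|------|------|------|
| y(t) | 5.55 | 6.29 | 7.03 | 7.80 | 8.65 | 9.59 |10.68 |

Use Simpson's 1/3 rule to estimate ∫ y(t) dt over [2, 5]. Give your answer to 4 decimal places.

23.7183

h = 0.5, n = 6.
(h/3)·[y₀ + 4y₁ + 2y₂ + 4y₃ + 2y₄ + 4y₅ + y₆] = 0.166667·(142.31) = 23.7183.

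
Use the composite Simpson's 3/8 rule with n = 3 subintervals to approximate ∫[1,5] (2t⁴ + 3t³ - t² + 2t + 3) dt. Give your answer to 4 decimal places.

h = (5 − 1)/3 = 1.333333.
Nodes t₀,…,t₃ = 1, 2.333333, 3.666667, 5.
f(t) = 2t⁴ + 3t³ - t² + 2t + 3: f₀=9, f₁=99.617284, f₂=506.283951, f₃=1613.
(3h/8)·[f₀ + 3f₁ + 3f₂ + f₃] = 0.5·(3439.703704) = 1719.8519.

1719.8519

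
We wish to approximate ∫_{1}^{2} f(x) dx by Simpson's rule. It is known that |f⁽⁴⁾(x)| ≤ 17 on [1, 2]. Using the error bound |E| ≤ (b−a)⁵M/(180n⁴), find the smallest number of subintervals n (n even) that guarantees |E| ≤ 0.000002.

Need 17/(180n⁴) ≤ 0.000002.
n⁴ ≥ 17/(180·0.000002) = 47222.2 ⇒ n ≥ 14.7413, so the smallest even n is 16. (n must be even for Simpson's rule.)

16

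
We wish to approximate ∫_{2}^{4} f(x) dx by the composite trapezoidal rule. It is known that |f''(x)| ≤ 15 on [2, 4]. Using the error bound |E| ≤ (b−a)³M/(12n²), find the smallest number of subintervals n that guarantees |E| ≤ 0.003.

Need 120/(12n²) ≤ 0.003.
n² ≥ 120/(12·0.003) = 3333.33 ⇒ n ≥ 57.7350, so the smallest n is 58.

58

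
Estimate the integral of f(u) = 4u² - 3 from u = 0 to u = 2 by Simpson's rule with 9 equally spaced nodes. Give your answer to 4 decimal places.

4.6667

h = (2 − 0)/8 = 0.25.
Nodes u₀,…,u₈ = 0, 0.25, 0.5, 0.75, 1, 1.25, 1.5, 1.75, 2.
f(u) = 4u² - 3: f₀=-3, f₁=-2.75, f₂=-2, f₃=-0.75, f₄=1, f₅=3.25, f₆=6, f₇=9.25, f₈=13.
(h/3)·[f₀ + 4f₁ + 2f₂ + 4f₃ + 2f₄ + 4f₅ + 2f₆ + 4f₇ + f₈] = 0.083333·(56) = 4.6667.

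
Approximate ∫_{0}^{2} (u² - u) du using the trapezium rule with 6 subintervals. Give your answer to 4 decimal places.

0.7037

h = (2 − 0)/6 = 0.333333.
Nodes u₀,…,u₆ = 0, 0.333333, 0.666667, 1, 1.333333, 1.666667, 2.
f(u) = u² - u: f₀=0, f₁=-0.222222, f₂=-0.222222, f₃=0, f₄=0.444444, f₅=1.111111, f₆=2.
(h/2)·[f₀ + 2f₁ + 2f₂ + 2f₃ + 2f₄ + 2f₅ + f₆] = 0.166667·(4.222222) = 0.7037.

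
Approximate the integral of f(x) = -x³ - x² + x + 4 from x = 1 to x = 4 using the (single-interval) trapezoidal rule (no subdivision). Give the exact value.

T = (b−a)/2 · [f(1) + f(4)] = 1.5·[3 + (-72)] = -103.5.

-103.5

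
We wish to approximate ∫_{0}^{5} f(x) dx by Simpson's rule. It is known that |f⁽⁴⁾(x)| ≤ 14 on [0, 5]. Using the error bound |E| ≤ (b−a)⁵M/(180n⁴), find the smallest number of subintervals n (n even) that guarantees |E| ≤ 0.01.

Need 43750/(180n⁴) ≤ 0.01.
n⁴ ≥ 43750/(180·0.01) = 24305.6 ⇒ n ≥ 12.4861, so the smallest even n is 14. (n must be even for Simpson's rule.)

14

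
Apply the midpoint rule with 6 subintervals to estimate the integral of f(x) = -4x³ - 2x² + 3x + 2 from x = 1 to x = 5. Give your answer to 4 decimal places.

h = (5 − 1)/6 = 0.666667.
Midpoints m₁,…,m₆ = 1.333333, 2, 2.666667, 3.333333, 4, 4.666667.
f(m₁)=-7.037037, f(m₂)=-32, f(m₃)=-80.074074, f(m₄)=-158.370370, f(m₅)=-274, f(m₆)=-434.074074.
h·[f(m₁) + f(m₂) + f(m₃) + f(m₄) + f(m₅) + f(m₆)] = 0.666667·(-985.555556) = -657.0370.

-657.0370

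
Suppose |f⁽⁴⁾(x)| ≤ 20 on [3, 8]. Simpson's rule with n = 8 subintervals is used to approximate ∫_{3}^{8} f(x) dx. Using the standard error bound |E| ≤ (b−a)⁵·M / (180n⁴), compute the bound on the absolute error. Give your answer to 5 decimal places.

|E| ≤ (5)⁵·20 / (180·8⁴) = 62500/737280 = 0.08477.

0.08477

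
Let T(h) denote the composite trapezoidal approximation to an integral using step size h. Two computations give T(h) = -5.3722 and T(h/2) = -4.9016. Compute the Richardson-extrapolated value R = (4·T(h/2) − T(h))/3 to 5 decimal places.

R = (4·T(h/2) − T(h)) / 3 = (4·(-4.9016) − (-5.3722))/3 = (-14.2342)/3 = -4.74473.

-4.74473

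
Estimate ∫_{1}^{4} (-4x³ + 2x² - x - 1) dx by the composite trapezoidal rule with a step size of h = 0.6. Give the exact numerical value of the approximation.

-228.54

h = (4 − 1)/5 = 0.6.
Nodes x₀,…,x₅ = 1, 1.6, 2.2, 2.8, 3.4, 4.
f(x) = -4x³ + 2x² - x - 1: f₀=-4, f₁=-13.864, f₂=-36.112, f₃=-75.928, f₄=-138.496, f₅=-229.
(h/2)·[f₀ + 2f₁ + 2f₂ + 2f₃ + 2f₄ + f₅] = 0.3·(-761.8) = -228.54.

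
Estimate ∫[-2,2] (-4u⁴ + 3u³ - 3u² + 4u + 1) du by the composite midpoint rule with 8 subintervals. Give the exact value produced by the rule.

-60.3125

h = (2 − (-2))/8 = 0.5.
Midpoints m₁,…,m₈ = -1.75, -1.25, -0.75, -0.25, 0.25, 0.75, 1.25, 1.75.
f(m₁)=-68.78125, f(m₂)=-24.3125, f(m₃)=-6.21875, f(m₄)=-0.25, f(m₅)=1.84375, f(m₆)=2.3125, f(m₇)=-2.59375, f(m₈)=-22.625.
h·[f(m₁) + f(m₂) + f(m₃) + f(m₄) + f(m₅) + f(m₆) + f(m₇) + f(m₈)] = 0.5·(-120.625) = -60.3125.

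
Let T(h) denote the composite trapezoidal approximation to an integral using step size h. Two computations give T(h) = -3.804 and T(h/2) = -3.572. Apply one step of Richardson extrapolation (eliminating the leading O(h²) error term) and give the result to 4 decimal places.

R = (4·T(h/2) − T(h)) / 3 = (4·(-3.572) − (-3.804))/3 = (-10.484)/3 = -3.4947.

-3.4947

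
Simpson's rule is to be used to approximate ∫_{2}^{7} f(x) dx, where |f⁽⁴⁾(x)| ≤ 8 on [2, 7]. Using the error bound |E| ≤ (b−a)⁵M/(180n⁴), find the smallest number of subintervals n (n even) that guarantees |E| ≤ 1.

4

Need 25000/(180n⁴) ≤ 1.
n⁴ ≥ 25000/(180·1) = 138.889 ⇒ n ≥ 3.4329, so the smallest even n is 4. (n must be even for Simpson's rule.)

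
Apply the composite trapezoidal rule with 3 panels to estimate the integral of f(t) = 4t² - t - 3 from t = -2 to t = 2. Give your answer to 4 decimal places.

h = (2 − (-2))/3 = 1.333333.
Nodes t₀,…,t₃ = -2, -0.666667, 0.666667, 2.
f(t) = 4t² - t - 3: f₀=15, f₁=-0.555556, f₂=-1.888889, f₃=11.
(h/2)·[f₀ + 2f₁ + 2f₂ + f₃] = 0.666667·(21.111111) = 14.0741.

14.0741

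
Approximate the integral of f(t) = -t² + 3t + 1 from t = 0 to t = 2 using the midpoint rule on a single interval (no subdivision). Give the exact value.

6

M = (b−a)·f(1) = 2·(3) = 6.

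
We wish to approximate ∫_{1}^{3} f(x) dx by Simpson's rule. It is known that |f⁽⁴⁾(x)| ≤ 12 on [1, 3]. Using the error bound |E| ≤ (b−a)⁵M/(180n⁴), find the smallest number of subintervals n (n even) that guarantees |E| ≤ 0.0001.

Need 384/(180n⁴) ≤ 0.0001.
n⁴ ≥ 384/(180·0.0001) = 21333.3 ⇒ n ≥ 12.0855, so the smallest even n is 14. (n must be even for Simpson's rule.)

14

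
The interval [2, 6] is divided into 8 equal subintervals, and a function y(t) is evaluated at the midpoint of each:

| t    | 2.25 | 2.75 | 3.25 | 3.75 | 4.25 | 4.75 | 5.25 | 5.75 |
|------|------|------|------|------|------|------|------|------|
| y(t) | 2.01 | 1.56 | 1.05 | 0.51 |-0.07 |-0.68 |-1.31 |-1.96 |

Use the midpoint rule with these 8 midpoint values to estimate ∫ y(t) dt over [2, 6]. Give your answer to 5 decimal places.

0.55500

h = 0.5, n = 8.
h·[y(m₁) + y(m₂) + y(m₃) + y(m₄) + y(m₅) + y(m₆) + y(m₇) + y(m₈)] = 0.5·(1.11) = 0.55500.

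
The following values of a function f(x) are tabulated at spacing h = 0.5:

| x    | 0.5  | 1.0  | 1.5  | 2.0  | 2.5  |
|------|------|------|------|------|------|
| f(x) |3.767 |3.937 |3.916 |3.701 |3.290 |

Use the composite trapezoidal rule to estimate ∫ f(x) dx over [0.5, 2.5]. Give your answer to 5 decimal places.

h = 0.5, n = 4.
(h/2)·[y₀ + 2y₁ + 2y₂ + 2y₃ + y₄] = 0.25·(30.165) = 7.54125.

7.54125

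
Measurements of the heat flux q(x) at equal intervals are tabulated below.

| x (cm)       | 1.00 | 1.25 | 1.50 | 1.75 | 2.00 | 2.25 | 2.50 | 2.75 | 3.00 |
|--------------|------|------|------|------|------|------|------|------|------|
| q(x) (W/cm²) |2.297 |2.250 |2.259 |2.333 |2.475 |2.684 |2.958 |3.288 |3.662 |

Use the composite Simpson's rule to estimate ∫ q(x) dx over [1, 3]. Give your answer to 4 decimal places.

5.2969

h = 0.25, n = 8.
(h/3)·[y₀ + 4y₁ + 2y₂ + 4y₃ + 2y₄ + 4y₅ + 2y₆ + 4y₇ + y₈] = 0.083333·(63.563) = 5.2969.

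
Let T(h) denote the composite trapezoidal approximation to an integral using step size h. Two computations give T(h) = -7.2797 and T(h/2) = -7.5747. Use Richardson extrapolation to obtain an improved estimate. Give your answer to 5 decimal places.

R = (4·T(h/2) − T(h)) / 3 = (4·(-7.5747) − (-7.2797))/3 = (-23.0191)/3 = -7.67303.

-7.67303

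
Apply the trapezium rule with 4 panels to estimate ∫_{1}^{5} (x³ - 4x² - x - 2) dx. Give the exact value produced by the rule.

h = (5 − 1)/4 = 1.
Nodes x₀,…,x₄ = 1, 2, 3, 4, 5.
f(x) = x³ - 4x² - x - 2: f₀=-6, f₁=-12, f₂=-14, f₃=-6, f₄=18.
(h/2)·[f₀ + 2f₁ + 2f₂ + 2f₃ + f₄] = 0.5·(-52) = -26.

-26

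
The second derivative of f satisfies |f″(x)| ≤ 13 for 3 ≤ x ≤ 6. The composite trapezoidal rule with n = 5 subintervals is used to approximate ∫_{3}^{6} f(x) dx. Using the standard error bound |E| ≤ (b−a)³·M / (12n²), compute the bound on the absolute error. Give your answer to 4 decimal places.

|E| ≤ (3)³·13 / (12·5²) = 351/300 = 1.1700.

1.1700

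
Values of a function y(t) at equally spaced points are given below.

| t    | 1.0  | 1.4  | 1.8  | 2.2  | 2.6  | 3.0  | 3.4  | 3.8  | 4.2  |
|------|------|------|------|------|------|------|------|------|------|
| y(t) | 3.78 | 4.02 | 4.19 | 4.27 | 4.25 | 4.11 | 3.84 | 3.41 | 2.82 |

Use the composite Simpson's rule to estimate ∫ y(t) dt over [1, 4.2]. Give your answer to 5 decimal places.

h = 0.4, n = 8.
(h/3)·[y₀ + 4y₁ + 2y₂ + 4y₃ + 2y₄ + 4y₅ + 2y₆ + 4y₇ + y₈] = 0.133333·(94.40) = 12.58667.

12.58667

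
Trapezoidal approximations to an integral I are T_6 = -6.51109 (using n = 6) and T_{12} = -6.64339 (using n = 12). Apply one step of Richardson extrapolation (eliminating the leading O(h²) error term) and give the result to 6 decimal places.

-6.687490

R = (4·T_{12} − T_6) / 3 = (4·(-6.64339) − (-6.51109))/3 = (-20.06247)/3 = -6.687490.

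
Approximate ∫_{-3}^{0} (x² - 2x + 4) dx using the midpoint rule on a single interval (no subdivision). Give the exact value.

27.75

M = (b−a)·f(-1.5) = 3·(9.25) = 27.75.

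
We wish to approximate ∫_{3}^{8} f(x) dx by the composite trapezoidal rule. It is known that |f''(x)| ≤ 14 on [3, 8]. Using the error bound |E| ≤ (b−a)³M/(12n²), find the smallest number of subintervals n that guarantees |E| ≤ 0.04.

Need 1750/(12n²) ≤ 0.04.
n² ≥ 1750/(12·0.04) = 3645.83 ⇒ n ≥ 60.3807, so the smallest n is 61.

61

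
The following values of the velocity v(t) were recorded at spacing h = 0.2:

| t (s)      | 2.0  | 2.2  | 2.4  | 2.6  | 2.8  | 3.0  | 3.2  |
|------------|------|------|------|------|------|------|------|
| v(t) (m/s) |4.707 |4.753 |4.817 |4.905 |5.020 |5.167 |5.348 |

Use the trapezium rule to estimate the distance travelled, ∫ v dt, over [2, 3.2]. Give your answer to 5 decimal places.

h = 0.2, n = 6.
(h/2)·[y₀ + 2y₁ + 2y₂ + 2y₃ + 2y₄ + 2y₅ + y₆] = 0.1·(59.379) = 5.93790.

5.93790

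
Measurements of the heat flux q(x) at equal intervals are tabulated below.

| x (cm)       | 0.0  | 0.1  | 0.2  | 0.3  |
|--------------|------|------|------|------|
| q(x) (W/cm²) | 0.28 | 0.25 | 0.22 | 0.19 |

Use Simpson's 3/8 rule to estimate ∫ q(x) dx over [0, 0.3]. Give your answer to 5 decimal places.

0.07050

h = 0.1, n = 3.
(3h/8)·[y₀ + 3y₁ + 3y₂ + y₃] = 0.0375·(1.88) = 0.07050.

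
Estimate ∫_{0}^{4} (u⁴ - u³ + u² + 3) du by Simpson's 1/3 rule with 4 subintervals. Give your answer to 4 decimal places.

174.6667

h = (4 − 0)/4 = 1.
Nodes u₀,…,u₄ = 0, 1, 2, 3, 4.
f(u) = u⁴ - u³ + u² + 3: f₀=3, f₁=4, f₂=15, f₃=66, f₄=211.
(h/3)·[f₀ + 4f₁ + 2f₂ + 4f₃ + f₄] = 0.333333·(524) = 174.6667.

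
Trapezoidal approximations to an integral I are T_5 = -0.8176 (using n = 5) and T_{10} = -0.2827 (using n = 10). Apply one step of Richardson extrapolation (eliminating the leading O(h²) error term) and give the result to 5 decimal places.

R = (4·T_{10} − T_5) / 3 = (4·(-0.2827) − (-0.8176))/3 = (-0.3132)/3 = -0.10440.

-0.10440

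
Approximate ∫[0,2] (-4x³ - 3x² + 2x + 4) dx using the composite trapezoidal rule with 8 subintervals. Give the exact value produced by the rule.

-12.3125

h = (2 − 0)/8 = 0.25.
Nodes x₀,…,x₈ = 0, 0.25, 0.5, 0.75, 1, 1.25, 1.5, 1.75, 2.
f(x) = -4x³ - 3x² + 2x + 4: f₀=4, f₁=4.25, f₂=3.75, f₃=2.125, f₄=-1, f₅=-6, f₆=-13.25, f₇=-23.125, f₈=-36.
(h/2)·[f₀ + 2f₁ + 2f₂ + 2f₃ + 2f₄ + 2f₅ + 2f₆ + 2f₇ + f₈] = 0.125·(-98.5) = -12.3125.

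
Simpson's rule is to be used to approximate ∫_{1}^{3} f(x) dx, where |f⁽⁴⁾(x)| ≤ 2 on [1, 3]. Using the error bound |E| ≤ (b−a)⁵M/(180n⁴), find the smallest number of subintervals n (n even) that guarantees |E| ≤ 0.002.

Need 64/(180n⁴) ≤ 0.002.
n⁴ ≥ 64/(180·0.002) = 177.778 ⇒ n ≥ 3.6515, so the smallest even n is 4. (n must be even for Simpson's rule.)

4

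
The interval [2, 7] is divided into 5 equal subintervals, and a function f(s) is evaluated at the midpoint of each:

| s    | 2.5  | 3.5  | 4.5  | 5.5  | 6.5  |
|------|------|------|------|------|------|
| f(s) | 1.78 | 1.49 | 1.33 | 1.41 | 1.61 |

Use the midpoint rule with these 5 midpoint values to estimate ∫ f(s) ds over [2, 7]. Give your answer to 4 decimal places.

7.6200

h = 1, n = 5.
h·[y(m₁) + y(m₂) + y(m₃) + y(m₄) + y(m₅)] = 1·(7.62) = 7.6200.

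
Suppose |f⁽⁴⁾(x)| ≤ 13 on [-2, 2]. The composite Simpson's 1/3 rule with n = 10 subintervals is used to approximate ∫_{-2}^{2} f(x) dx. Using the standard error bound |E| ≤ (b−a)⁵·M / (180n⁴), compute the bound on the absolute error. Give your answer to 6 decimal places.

0.007396

|E| ≤ (4)⁵·13 / (180·10⁴) = 13312/1800000 = 0.007396.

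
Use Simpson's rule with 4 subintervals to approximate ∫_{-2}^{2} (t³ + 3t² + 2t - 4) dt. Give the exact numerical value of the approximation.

h = (2 − (-2))/4 = 1.
Nodes t₀,…,t₄ = -2, -1, 0, 1, 2.
f(t) = t³ + 3t² + 2t - 4: f₀=-4, f₁=-4, f₂=-4, f₃=2, f₄=20.
(h/3)·[f₀ + 4f₁ + 2f₂ + 4f₃ + f₄] = 0.333333·(0) = 0.

0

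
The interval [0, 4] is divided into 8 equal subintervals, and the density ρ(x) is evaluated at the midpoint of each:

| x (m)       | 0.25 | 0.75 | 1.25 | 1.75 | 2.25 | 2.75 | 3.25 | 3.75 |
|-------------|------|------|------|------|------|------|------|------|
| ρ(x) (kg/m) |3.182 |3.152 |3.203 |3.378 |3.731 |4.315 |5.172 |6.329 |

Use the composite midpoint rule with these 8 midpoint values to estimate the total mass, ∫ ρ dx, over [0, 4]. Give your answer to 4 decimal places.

16.2310

h = 0.5, n = 8.
h·[y(m₁) + y(m₂) + y(m₃) + y(m₄) + y(m₅) + y(m₆) + y(m₇) + y(m₈)] = 0.5·(32.462) = 16.2310.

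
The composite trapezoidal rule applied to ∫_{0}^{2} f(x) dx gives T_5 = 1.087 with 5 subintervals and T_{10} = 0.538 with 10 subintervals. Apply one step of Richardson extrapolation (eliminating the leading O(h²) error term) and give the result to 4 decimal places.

R = (4·T_{10} − T_5) / 3 = (4·0.538 − 1.087)/3 = (1.065)/3 = 0.3550.

0.3550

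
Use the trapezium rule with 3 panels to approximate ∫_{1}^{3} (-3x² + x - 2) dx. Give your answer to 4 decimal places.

-26.4444

h = (3 − 1)/3 = 0.666667.
Nodes x₀,…,x₃ = 1, 1.666667, 2.333333, 3.
f(x) = -3x² + x - 2: f₀=-4, f₁=-8.666667, f₂=-16, f₃=-26.
(h/2)·[f₀ + 2f₁ + 2f₂ + f₃] = 0.333333·(-79.333333) = -26.4444.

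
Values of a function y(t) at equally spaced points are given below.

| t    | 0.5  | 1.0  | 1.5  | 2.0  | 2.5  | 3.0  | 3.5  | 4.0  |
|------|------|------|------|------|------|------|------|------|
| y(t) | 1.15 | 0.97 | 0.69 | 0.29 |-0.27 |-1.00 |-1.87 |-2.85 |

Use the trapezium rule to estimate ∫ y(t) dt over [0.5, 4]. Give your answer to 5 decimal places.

-1.02000

h = 0.5, n = 7.
(h/2)·[y₀ + 2y₁ + 2y₂ + 2y₃ + 2y₄ + 2y₅ + 2y₆ + y₇] = 0.25·(-4.08) = -1.02000.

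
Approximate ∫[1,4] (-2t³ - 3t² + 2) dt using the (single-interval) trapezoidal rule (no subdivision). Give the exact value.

T = (b−a)/2 · [f(1) + f(4)] = 1.5·[(-3) + (-174)] = -265.5.

-265.5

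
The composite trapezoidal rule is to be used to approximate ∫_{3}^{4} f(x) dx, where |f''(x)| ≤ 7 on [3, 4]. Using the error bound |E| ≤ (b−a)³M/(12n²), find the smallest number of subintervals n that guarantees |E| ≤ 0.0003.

45

Need 7/(12n²) ≤ 0.0003.
n² ≥ 7/(12·0.0003) = 1944.44 ⇒ n ≥ 44.0959, so the smallest n is 45.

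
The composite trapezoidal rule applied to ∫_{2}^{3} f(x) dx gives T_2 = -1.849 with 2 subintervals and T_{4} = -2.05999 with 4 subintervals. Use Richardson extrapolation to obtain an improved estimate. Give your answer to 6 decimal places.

R = (4·T_{4} − T_2) / 3 = (4·(-2.05999) − (-1.849))/3 = (-6.39096)/3 = -2.130320.

-2.130320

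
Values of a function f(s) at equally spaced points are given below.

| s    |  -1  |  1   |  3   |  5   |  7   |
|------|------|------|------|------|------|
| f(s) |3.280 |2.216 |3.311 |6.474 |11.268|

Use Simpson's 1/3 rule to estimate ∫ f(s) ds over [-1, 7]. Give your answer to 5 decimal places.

h = 2, n = 4.
(h/3)·[y₀ + 4y₁ + 2y₂ + 4y₃ + y₄] = 0.666667·(55.930) = 37.28667.

37.28667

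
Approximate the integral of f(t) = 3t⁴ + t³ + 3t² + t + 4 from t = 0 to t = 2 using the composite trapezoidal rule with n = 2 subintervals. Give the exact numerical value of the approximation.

h = (2 − 0)/2 = 1.
Nodes t₀,…,t₂ = 0, 1, 2.
f(t) = 3t⁴ + t³ + 3t² + t + 4: f₀=4, f₁=12, f₂=74.
(h/2)·[f₀ + 2f₁ + f₂] = 0.5·(102) = 51.

51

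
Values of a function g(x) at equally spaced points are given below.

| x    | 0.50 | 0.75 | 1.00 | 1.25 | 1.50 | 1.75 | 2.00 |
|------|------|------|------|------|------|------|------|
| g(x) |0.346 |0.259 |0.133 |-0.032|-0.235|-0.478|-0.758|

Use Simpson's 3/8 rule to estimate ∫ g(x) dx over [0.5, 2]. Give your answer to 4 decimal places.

h = 0.25, n = 6.
(3h/8)·[y₀ + 3y₁ + 3y₂ + 2y₃ + 3y₄ + 3y₅ + y₆] = 0.09375·(-1.439) = -0.1349.

-0.1349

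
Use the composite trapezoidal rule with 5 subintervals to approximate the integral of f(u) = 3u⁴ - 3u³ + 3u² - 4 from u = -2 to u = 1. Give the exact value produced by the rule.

h = (1 − (-2))/5 = 0.6.
Nodes u₀,…,u₅ = -2, -1.4, -0.8, -0.2, 0.4, 1.
f(u) = 3u⁴ - 3u³ + 3u² - 4: f₀=80, f₁=21.6368, f₂=0.6848, f₃=-3.8512, f₄=-3.6352, f₅=-1.
(h/2)·[f₀ + 2f₁ + 2f₂ + 2f₃ + 2f₄ + f₅] = 0.3·(108.6704) = 32.60112.

32.60112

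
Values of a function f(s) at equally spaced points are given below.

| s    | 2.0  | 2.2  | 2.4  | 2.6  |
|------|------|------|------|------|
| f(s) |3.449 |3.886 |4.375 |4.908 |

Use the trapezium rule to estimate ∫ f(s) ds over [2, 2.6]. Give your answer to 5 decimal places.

2.48790

h = 0.2, n = 3.
(h/2)·[y₀ + 2y₁ + 2y₂ + y₃] = 0.1·(24.879) = 2.48790.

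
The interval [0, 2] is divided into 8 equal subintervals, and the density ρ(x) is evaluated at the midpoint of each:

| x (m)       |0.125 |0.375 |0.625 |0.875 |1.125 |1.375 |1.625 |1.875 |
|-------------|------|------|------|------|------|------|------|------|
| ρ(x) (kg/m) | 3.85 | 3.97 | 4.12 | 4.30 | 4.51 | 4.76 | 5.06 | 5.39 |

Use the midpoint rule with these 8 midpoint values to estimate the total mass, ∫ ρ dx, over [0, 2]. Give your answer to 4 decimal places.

8.9900

h = 0.25, n = 8.
h·[y(m₁) + y(m₂) + y(m₃) + y(m₄) + y(m₅) + y(m₆) + y(m₇) + y(m₈)] = 0.25·(35.96) = 8.9900.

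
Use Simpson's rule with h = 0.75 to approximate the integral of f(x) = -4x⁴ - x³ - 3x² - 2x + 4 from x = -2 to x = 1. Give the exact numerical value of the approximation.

h = (1 − (-2))/4 = 0.75.
Nodes x₀,…,x₄ = -2, -1.25, -0.5, 0.25, 1.
f(x) = -4x⁴ - x³ - 3x² - 2x + 4: f₀=-60, f₁=-6, f₂=4.125, f₃=3.28125, f₄=-6.
(h/3)·[f₀ + 4f₁ + 2f₂ + 4f₃ + f₄] = 0.25·(-68.625) = -17.15625.

-17.15625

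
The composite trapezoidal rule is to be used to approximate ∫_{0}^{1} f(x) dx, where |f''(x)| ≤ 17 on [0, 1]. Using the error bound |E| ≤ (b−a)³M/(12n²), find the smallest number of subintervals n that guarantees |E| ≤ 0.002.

Need 17/(12n²) ≤ 0.002.
n² ≥ 17/(12·0.002) = 708.333 ⇒ n ≥ 26.6145, so the smallest n is 27.

27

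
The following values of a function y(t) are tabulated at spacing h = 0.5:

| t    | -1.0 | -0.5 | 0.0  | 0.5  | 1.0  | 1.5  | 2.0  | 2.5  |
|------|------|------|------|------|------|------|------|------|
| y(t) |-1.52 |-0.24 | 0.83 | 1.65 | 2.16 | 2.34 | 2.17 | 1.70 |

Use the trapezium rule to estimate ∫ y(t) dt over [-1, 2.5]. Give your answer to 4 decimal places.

4.5000

h = 0.5, n = 7.
(h/2)·[y₀ + 2y₁ + 2y₂ + 2y₃ + 2y₄ + 2y₅ + 2y₆ + y₇] = 0.25·(18.00) = 4.5000.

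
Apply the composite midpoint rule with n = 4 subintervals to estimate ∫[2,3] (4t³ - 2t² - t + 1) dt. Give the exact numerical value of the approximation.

h = (3 − 2)/4 = 0.25.
Midpoints m₁,…,m₄ = 2.125, 2.375, 2.625, 2.875.
f(m₁)=28.2265625, f(m₂)=40.9296875, f(m₃)=56.9453125, f(m₄)=76.6484375.
h·[f(m₁) + f(m₂) + f(m₃) + f(m₄)] = 0.25·(202.75) = 50.6875.

50.6875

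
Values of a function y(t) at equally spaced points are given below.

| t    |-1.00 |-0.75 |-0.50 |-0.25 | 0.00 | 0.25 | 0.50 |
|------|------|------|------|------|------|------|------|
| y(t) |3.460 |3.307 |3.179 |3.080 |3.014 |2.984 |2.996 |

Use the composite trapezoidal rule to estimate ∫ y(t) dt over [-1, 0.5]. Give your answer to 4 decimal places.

h = 0.25, n = 6.
(h/2)·[y₀ + 2y₁ + 2y₂ + 2y₃ + 2y₄ + 2y₅ + y₆] = 0.125·(37.584) = 4.6980.

4.6980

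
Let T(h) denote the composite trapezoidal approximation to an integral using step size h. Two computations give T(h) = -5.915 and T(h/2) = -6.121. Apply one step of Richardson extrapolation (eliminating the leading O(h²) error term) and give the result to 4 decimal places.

-6.1897

R = (4·T(h/2) − T(h)) / 3 = (4·(-6.121) − (-5.915))/3 = (-18.569)/3 = -6.1897.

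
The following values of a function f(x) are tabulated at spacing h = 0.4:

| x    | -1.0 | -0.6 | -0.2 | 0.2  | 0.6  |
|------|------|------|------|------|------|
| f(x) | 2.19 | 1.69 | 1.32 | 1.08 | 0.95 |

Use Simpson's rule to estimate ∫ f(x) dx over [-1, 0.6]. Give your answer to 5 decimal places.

h = 0.4, n = 4.
(h/3)·[y₀ + 4y₁ + 2y₂ + 4y₃ + y₄] = 0.133333·(16.86) = 2.24800.

2.24800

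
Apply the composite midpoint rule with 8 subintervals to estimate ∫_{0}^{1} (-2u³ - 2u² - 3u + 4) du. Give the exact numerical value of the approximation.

h = (1 − 0)/8 = 0.125.
Midpoints m₁,…,m₈ = 0.0625, 0.1875, 0.3125, 0.4375, 0.5625, 0.6875, 0.8125, 0.9375.
f(m₁)=3.80419921875, f(m₂)=3.35400390625, f(m₃)=2.80615234375, f(m₄)=2.13720703125, f(m₅)=1.32373046875, f(m₆)=0.34228515625, f(m₇)=-0.83056640625, f(m₈)=-2.21826171875.
h·[f(m₁) + f(m₂) + f(m₃) + f(m₄) + f(m₅) + f(m₆) + f(m₇) + f(m₈)] = 0.125·(10.71875) = 1.33984375.

1.33984375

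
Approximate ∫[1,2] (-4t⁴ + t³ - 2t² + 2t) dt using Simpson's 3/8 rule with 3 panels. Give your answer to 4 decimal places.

h = (2 − 1)/3 = 0.333333.
Nodes t₀,…,t₃ = 1, 1.333333, 1.666667, 2.
f(t) = -4t⁴ + t³ - 2t² + 2t: f₀=-3, f₁=-11.160494, f₂=-28.456790, f₃=-60.
(3h/8)·[f₀ + 3f₁ + 3f₂ + f₃] = 0.125·(-181.851852) = -22.7315.

-22.7315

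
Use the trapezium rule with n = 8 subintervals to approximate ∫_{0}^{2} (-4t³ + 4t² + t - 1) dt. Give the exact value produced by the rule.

h = (2 − 0)/8 = 0.25.
Nodes t₀,…,t₈ = 0, 0.25, 0.5, 0.75, 1, 1.25, 1.5, 1.75, 2.
f(t) = -4t³ + 4t² + t - 1: f₀=-1, f₁=-0.5625, f₂=0, f₃=0.3125, f₄=0, f₅=-1.3125, f₆=-4, f₇=-8.4375, f₈=-15.
(h/2)·[f₀ + 2f₁ + 2f₂ + 2f₃ + 2f₄ + 2f₅ + 2f₆ + 2f₇ + f₈] = 0.125·(-44) = -5.5.

-5.5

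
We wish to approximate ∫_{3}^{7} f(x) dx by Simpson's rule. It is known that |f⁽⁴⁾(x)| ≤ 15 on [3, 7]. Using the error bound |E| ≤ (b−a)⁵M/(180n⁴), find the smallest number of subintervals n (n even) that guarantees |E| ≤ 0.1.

6

Need 15360/(180n⁴) ≤ 0.1.
n⁴ ≥ 15360/(180·0.1) = 853.333 ⇒ n ≥ 5.4048, so the smallest even n is 6. (n must be even for Simpson's rule.)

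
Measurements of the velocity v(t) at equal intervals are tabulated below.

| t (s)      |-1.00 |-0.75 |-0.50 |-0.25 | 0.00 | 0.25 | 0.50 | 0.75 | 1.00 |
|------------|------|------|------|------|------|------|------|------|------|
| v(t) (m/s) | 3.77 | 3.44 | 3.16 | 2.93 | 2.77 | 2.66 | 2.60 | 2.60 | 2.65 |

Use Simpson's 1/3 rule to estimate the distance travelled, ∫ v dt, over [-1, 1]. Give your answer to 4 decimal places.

5.8333

h = 0.25, n = 8.
(h/3)·[y₀ + 4y₁ + 2y₂ + 4y₃ + 2y₄ + 4y₅ + 2y₆ + 4y₇ + y₈] = 0.083333·(70.00) = 5.8333.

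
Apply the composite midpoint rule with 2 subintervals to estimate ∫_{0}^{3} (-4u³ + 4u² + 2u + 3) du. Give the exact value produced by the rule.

h = (3 − 0)/2 = 1.5.
Midpoints m₁,…,m₂ = 0.75, 2.25.
f(m₁)=5.0625, f(m₂)=-17.8125.
h·[f(m₁) + f(m₂)] = 1.5·(-12.75) = -19.125.

-19.125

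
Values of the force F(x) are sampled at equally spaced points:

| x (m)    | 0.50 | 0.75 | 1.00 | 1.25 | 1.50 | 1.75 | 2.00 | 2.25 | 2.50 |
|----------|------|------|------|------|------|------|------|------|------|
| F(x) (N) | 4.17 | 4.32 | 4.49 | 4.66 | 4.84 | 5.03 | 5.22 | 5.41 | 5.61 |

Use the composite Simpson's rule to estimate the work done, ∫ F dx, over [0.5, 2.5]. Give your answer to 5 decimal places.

h = 0.25, n = 8.
(h/3)·[y₀ + 4y₁ + 2y₂ + 4y₃ + 2y₄ + 4y₅ + 2y₆ + 4y₇ + y₈] = 0.083333·(116.56) = 9.71333.

9.71333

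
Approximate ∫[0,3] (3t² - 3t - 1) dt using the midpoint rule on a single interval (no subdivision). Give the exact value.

3.75

M = (b−a)·f(1.5) = 3·(1.25) = 3.75.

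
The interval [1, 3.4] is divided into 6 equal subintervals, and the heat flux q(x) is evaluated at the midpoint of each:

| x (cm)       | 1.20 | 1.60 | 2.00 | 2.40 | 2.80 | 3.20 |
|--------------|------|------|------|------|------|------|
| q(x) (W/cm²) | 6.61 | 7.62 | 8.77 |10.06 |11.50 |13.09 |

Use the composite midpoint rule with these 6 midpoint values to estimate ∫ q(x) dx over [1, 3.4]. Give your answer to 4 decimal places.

23.0600

h = 0.4, n = 6.
h·[y(m₁) + y(m₂) + y(m₃) + y(m₄) + y(m₅) + y(m₆)] = 0.4·(57.65) = 23.0600.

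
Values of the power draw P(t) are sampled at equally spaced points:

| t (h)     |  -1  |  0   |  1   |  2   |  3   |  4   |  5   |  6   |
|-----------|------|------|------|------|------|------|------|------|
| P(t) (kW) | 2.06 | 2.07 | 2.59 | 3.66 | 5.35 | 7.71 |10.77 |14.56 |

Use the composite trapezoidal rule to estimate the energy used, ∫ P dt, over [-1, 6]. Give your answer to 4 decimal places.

40.4600

h = 1, n = 7.
(h/2)·[y₀ + 2y₁ + 2y₂ + 2y₃ + 2y₄ + 2y₅ + 2y₆ + y₇] = 0.5·(80.92) = 40.4600.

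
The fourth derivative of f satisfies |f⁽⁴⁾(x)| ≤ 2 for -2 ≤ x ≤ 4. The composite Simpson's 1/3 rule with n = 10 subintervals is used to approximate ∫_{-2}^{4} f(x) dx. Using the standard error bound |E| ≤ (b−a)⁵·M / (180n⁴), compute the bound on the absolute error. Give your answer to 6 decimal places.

|E| ≤ (6)⁵·2 / (180·10⁴) = 15552/1800000 = 0.008640.

0.008640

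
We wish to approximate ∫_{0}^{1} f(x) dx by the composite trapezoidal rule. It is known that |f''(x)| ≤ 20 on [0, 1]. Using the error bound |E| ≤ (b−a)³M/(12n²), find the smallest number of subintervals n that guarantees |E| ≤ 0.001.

41

Need 20/(12n²) ≤ 0.001.
n² ≥ 20/(12·0.001) = 1666.67 ⇒ n ≥ 40.8248, so the smallest n is 41.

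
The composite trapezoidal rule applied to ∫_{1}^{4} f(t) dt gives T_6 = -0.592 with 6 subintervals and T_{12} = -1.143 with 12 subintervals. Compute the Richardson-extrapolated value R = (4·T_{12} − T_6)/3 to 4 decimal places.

-1.3267

R = (4·T_{12} − T_6) / 3 = (4·(-1.143) − (-0.592))/3 = (-3.980)/3 = -1.3267.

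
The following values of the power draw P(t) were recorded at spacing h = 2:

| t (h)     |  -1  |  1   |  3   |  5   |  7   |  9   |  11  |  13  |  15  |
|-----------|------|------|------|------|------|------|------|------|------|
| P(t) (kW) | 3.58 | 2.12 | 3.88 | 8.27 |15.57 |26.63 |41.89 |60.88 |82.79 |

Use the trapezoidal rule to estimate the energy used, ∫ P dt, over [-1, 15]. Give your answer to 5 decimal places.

h = 2, n = 8.
(h/2)·[y₀ + 2y₁ + 2y₂ + 2y₃ + 2y₄ + 2y₅ + 2y₆ + 2y₇ + y₈] = 1·(404.85) = 404.85000.

404.85000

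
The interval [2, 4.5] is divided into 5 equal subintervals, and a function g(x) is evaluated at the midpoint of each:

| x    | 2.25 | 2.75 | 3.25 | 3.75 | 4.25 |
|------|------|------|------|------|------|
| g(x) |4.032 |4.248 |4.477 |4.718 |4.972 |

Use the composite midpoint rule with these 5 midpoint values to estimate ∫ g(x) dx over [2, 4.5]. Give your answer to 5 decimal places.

h = 0.5, n = 5.
h·[y(m₁) + y(m₂) + y(m₃) + y(m₄) + y(m₅)] = 0.5·(22.447) = 11.22350.

11.22350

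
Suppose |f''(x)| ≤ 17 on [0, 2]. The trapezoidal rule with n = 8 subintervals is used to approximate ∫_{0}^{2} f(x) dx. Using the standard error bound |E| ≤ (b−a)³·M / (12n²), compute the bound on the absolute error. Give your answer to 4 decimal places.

0.1771

|E| ≤ (2)³·17 / (12·8²) = 136/768 = 0.1771.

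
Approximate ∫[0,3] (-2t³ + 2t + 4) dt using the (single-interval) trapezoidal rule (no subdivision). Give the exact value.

-60

T = (b−a)/2 · [f(0) + f(3)] = 1.5·[4 + (-44)] = -60.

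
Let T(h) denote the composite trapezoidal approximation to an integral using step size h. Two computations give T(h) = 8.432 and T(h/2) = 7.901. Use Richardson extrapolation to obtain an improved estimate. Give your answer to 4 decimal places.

R = (4·T(h/2) − T(h)) / 3 = (4·7.901 − 8.432)/3 = (23.172)/3 = 7.7240.

7.7240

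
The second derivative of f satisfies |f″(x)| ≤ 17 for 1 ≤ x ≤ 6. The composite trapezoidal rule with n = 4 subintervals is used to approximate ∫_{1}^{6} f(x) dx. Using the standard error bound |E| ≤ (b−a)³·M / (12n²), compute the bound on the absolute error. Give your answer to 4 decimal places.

11.0677

|E| ≤ (5)³·17 / (12·4²) = 2125/192 = 11.0677.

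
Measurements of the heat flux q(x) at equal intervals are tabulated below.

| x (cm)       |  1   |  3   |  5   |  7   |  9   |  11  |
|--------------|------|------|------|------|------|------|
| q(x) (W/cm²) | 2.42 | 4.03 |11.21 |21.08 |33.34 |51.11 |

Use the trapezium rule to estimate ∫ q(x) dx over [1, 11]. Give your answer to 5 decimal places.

h = 2, n = 5.
(h/2)·[y₀ + 2y₁ + 2y₂ + 2y₃ + 2y₄ + y₅] = 1·(192.85) = 192.85000.

192.85000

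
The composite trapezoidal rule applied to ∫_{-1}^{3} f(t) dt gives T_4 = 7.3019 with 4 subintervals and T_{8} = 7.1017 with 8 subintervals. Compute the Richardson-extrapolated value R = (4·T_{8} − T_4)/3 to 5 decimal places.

7.03497

R = (4·T_{8} − T_4) / 3 = (4·7.1017 − 7.3019)/3 = (21.1049)/3 = 7.03497.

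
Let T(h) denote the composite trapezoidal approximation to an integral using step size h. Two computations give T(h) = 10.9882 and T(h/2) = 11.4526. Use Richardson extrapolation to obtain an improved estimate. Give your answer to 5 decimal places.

11.60740

R = (4·T(h/2) − T(h)) / 3 = (4·11.4526 − 10.9882)/3 = (34.8222)/3 = 11.60740.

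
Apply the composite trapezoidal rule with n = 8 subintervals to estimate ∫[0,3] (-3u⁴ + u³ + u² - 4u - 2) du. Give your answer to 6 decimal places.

h = (3 − 0)/8 = 0.375.
Nodes u₀,…,u₈ = 0, 0.375, 0.75, 1.125, 1.5, 1.875, 2.25, 2.625, 3.
f(u) = -3u⁴ + u³ + u² - 4u - 2: f₀=-2, f₁=-3.365966796875, f₂=-4.96484375, f₃=-8.615966796875, f₄=-17.5625, f₅=-36.471435546875, f₆=-71.43359375, f₇=-129.963623046875, f₈=-221.
(h/2)·[f₀ + 2f₁ + 2f₂ + 2f₃ + 2f₄ + 2f₅ + 2f₆ + 2f₇ + f₈] = 0.1875·(-767.755859375) = -143.954224.

-143.954224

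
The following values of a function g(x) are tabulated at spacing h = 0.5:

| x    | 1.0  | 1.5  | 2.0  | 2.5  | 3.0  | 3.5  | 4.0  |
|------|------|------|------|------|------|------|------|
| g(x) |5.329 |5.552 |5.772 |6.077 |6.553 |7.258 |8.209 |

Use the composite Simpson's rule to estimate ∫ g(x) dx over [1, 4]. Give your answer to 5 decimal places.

h = 0.5, n = 6.
(h/3)·[y₀ + 4y₁ + 2y₂ + 4y₃ + 2y₄ + 4y₅ + y₆] = 0.166667·(113.736) = 18.95600.

18.95600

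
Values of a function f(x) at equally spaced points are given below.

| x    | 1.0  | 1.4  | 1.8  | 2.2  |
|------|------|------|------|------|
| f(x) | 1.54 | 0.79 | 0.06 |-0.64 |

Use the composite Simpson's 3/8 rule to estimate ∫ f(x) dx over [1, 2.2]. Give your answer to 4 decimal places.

0.5175

h = 0.4, n = 3.
(3h/8)·[y₀ + 3y₁ + 3y₂ + y₃] = 0.15·(3.45) = 0.5175.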